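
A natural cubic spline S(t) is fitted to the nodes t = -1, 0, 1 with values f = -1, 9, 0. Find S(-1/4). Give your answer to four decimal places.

With m_i denoting the second derivative at x_i, h_i = 1, 1, and Δ_i = (y_(i+1) − y_i)/h_i = 10, -9:
  1·m_0 + 4·m_1 + 1·m_2 = 6(Δ_1 - Δ_0) = -114
Natural end conditions: m_0 = m_2 = 0.
Forward elimination and back-substitution give m_0 = 0, m_1 = -57/2, m_2 = 0.
On [-1, 0], S(t) = -1 + 59/4·(t + 1) + 0·(t + 1)² - 19/4·(t + 1)³.
With (t + 1) = 3/4: S(-1/4) = 2063/256.

8.0586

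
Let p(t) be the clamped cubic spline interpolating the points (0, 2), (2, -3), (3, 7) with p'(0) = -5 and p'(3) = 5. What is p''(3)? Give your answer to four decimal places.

-24.1667

With M_i denoting the second derivative at x_i, h_i = 2, 1, and Δ_i = (y_(i+1) − y_i)/h_i = -5/2, 10:
  2·M_0 + 6·M_1 + 1·M_2 = 6(Δ_1 - Δ_0) = 75
Clamped end conditions give two more equations: 2h_0·M_0 + h_0·M_1 = 6(Δ_0 - p'(0)) = 15 and h_1·M_1 + 2h_1·M_2 = 6(p'(3) - Δ_1) = -30.
Solving the tridiagonal system: M_0 = -65/12, M_1 = 55/3, M_2 = -145/6.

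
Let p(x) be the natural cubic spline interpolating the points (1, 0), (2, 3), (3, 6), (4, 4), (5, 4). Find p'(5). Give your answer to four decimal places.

Let M_i = p''(x_i). Step sizes h_i = 1, 1, 1, 1; slopes of the chords Δ_i = (y_(i+1) - y_i)/h_i = 3, 3, -2, 0.
  1·M_0 + 4·M_1 + 1·M_2 = 6(Δ_1 - Δ_0) = 0
  1·M_1 + 4·M_2 + 1·M_3 = 6(Δ_2 - Δ_1) = -30
  1·M_2 + 4·M_3 + 1·M_4 = 6(Δ_3 - Δ_2) = 12
Natural end conditions: M_0 = M_4 = 0.
Hence M_0 = 0, M_1 = 33/14, M_2 = -66/7, M_3 = 75/14, M_4 = 0.
On [4, 5], p'(x) = b_3 + 2c_3·(x - 4) + 3d_3·(x - 4)² with b_3 = Δ_3 - h_3(2M_3 + M_4)/6 = -25/14, c_3 = M_3/2 = 75/28, d_3 = (M_4 - M_3)/(6h_3) = -25/28. So p'(5) = 25/28.

0.8929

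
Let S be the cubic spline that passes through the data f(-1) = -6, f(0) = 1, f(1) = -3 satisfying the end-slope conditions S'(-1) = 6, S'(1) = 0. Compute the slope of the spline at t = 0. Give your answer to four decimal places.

0.7500

Let M_i = S''(x_i). Step sizes h_i = 1, 1; slopes of the chords Δ_i = (y_(i+1) - y_i)/h_i = 7, -4.
  1·M_0 + 4·M_1 + 1·M_2 = 6(Δ_1 - Δ_0) = -66
Clamped end conditions give two more equations: 2h_0·M_0 + h_0·M_1 = 6(Δ_0 - S'(-1)) = 6 and h_1·M_1 + 2h_1·M_2 = 6(S'(1) - Δ_1) = 24.
Solving: M_0 = 33/2, M_1 = -27, M_2 = 51/2.
On [0, 1], S'(t) = b_1 + 2c_1·t + 3d_1·t² with b_1 = Δ_1 - h_1(2M_1 + M_2)/6 = 3/4, c_1 = M_1/2 = -27/2, d_1 = (M_2 - M_1)/(6h_1) = 35/4. So S'(0) = 3/4.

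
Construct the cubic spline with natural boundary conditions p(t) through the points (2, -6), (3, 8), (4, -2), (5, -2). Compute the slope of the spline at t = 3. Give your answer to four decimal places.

Let σ_i = p''(x_i). Step sizes h_i = 1, 1, 1; slopes of the chords Δ_i = (y_(i+1) - y_i)/h_i = 14, -10, 0.
  1·σ_0 + 4·σ_1 + 1·σ_2 = 6(Δ_1 - Δ_0) = -144
  1·σ_1 + 4·σ_2 + 1·σ_3 = 6(Δ_2 - Δ_1) = 60
Natural end conditions: σ_0 = σ_3 = 0.
Solving the tridiagonal system: σ_0 = 0, σ_1 = -212/5, σ_2 = 128/5, σ_3 = 0.
On [3, 4], p'(t) = b_1 + 2c_1·(t - 3) + 3d_1·(t - 3)² with b_1 = Δ_1 - h_1(2σ_1 + σ_2)/6 = -2/15, c_1 = σ_1/2 = -106/5, d_1 = (σ_2 - σ_1)/(6h_1) = 34/3. So p'(3) = -2/15.

-0.1333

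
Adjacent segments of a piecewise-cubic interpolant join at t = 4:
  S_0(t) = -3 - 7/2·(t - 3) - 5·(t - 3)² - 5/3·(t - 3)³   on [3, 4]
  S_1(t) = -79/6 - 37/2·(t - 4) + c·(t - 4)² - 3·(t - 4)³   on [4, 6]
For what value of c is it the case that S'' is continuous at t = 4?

S_0''(t) = -10 - 10·(t - 3), so S_0''(4) = -20. On the right, S_1''(4) = 2c, so c = -10.

-10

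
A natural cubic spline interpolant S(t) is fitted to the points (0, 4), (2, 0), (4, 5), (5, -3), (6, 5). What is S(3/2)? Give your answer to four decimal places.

-0.7148

Let σ_i = S''(x_i). Step sizes h_i = 2, 2, 1, 1; slopes of the chords Δ_i = (y_(i+1) - y_i)/h_i = -2, 5/2, -8, 8.
  2·σ_0 + 8·σ_1 + 2·σ_2 = 6(Δ_1 - Δ_0) = 27
  2·σ_1 + 6·σ_2 + 1·σ_3 = 6(Δ_2 - Δ_1) = -63
  1·σ_2 + 4·σ_3 + 1·σ_4 = 6(Δ_3 - Δ_2) = 96
Natural end conditions: σ_0 = σ_4 = 0.
Forward elimination and back-substitution give σ_0 = 0, σ_1 = 439/56, σ_2 = -125/7, σ_3 = 797/28, σ_4 = 0.
On [0, 2], S(t) = 4 - 775/168·t + 0·t² + 439/672·t³.
With t = 3/2: S(3/2) = -183/256.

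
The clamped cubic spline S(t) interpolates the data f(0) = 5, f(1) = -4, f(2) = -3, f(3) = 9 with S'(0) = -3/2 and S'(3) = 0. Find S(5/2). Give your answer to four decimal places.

4.4875

Let M_i = S''(x_i). Step sizes h_i = 1, 1, 1; slopes of the chords Δ_i = (y_(i+1) - y_i)/h_i = -9, 1, 12.
  1·M_0 + 4·M_1 + 1·M_2 = 6(Δ_1 - Δ_0) = 60
  1·M_1 + 4·M_2 + 1·M_3 = 6(Δ_2 - Δ_1) = 66
Clamped end conditions give two more equations: 2h_0·M_0 + h_0·M_1 = 6(Δ_0 - S'(0)) = -45 and h_2·M_2 + 2h_2·M_3 = 6(S'(3) - Δ_2) = -72.
Hence M_0 = -154/5, M_1 = 83/5, M_2 = 122/5, M_3 = -241/5.
On [2, 3], S(t) = -3 + 119/10·(t - 2) + 61/5·(t - 2)² - 121/10·(t - 2)³.
With (t - 2) = 1/2: S(5/2) = 359/80.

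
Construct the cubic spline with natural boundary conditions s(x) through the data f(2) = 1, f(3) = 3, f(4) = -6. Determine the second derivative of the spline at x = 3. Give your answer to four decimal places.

Put m_i = s'' at the i-th knot. Here h = (1, 1) and Δ = (2, -9), so the interior equations h_(i-1)·m_(i-1) + 2(h_(i-1)+h_i)·m_i + h_i·m_(i+1) = 6(Δ_i − Δ_(i-1)) read
  1·m_0 + 4·m_1 + 1·m_2 = 6(Δ_1 - Δ_0) = -66
Natural end conditions: m_0 = m_2 = 0.
Hence m_0 = 0, m_1 = -33/2, m_2 = 0.

-16.5000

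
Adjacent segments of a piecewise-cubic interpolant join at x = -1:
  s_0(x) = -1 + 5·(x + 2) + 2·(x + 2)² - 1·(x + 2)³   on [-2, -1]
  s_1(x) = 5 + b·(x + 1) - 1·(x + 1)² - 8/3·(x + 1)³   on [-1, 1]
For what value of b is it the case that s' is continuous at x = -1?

s_0'(x) = 5 + 4·(x + 2) - 3·(x + 2)², so s_0'(-1) = 6. On the right, s_1'(-1) = b, so b = 6.

6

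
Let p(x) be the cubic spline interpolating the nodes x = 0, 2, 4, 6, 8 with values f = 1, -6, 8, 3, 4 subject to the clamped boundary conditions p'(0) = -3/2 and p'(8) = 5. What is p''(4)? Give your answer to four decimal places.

-11.3750

Put m_i = p'' at the i-th knot. Here h = (2, 2, 2, 2) and Δ = (-7/2, 7, -5/2, 1/2), so the interior equations h_(i-1)·m_(i-1) + 2(h_(i-1)+h_i)·m_i + h_i·m_(i+1) = 6(Δ_i − Δ_(i-1)) read
  2·m_0 + 8·m_1 + 2·m_2 = 6(Δ_1 - Δ_0) = 63
  2·m_1 + 8·m_2 + 2·m_3 = 6(Δ_2 - Δ_1) = -57
  2·m_2 + 8·m_3 + 2·m_4 = 6(Δ_3 - Δ_2) = 18
Clamped end conditions give two more equations: 2h_0·m_0 + h_0·m_1 = 6(Δ_0 - p'(0)) = -12 and h_3·m_3 + 2h_3·m_4 = 6(p'(8) - Δ_3) = 27.
Forward elimination and back-substitution give m_0 = -535/56, m_1 = 367/28, m_2 = -91/8, m_3 = 109/28, m_4 = 269/56.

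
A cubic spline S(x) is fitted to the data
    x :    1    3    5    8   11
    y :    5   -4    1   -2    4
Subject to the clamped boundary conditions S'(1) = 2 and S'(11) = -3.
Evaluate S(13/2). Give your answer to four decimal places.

-0.0179

Write σ_i for S''(x_i). With h_i = 2, 2, 3, 3 and divided differences Δ_i = -9/2, 5/2, -1, 2, the continuity of S' gives the tridiagonal system
  2·σ_0 + 8·σ_1 + 2·σ_2 = 6(Δ_1 - Δ_0) = 42
  2·σ_1 + 10·σ_2 + 3·σ_3 = 6(Δ_2 - Δ_1) = -21
  3·σ_2 + 12·σ_3 + 3·σ_4 = 6(Δ_3 - Δ_2) = 18
Clamped end conditions give two more equations: 2h_0·σ_0 + h_0·σ_1 = 6(Δ_0 - S'(1)) = -39 and h_3·σ_3 + 2h_3·σ_4 = 6(S'(11) - Δ_3) = -30.
Forward elimination and back-substitution give σ_0 = -523/35, σ_1 = 727/70, σ_2 = -28/5, σ_3 = 166/35, σ_4 = -258/35.
On [5, 8], S(x) = 1 + 78/35·(x - 5) - 14/5·(x - 5)² + 181/315·(x - 5)³.
With (x - 5) = 3/2: S(13/2) = -1/56.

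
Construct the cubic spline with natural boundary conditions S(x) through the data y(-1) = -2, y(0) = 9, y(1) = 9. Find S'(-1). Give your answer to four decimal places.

13.7500

Put m_i = S'' at the i-th knot. Here h = (1, 1) and Δ = (11, 0), so the interior equations h_(i-1)·m_(i-1) + 2(h_(i-1)+h_i)·m_i + h_i·m_(i+1) = 6(Δ_i − Δ_(i-1)) read
  1·m_0 + 4·m_1 + 1·m_2 = 6(Δ_1 - Δ_0) = -66
Natural end conditions: m_0 = m_2 = 0.
Solving: m_0 = 0, m_1 = -33/2, m_2 = 0.
On [-1, 0], S'(x) = b_0 + 2c_0·(x + 1) + 3d_0·(x + 1)² with b_0 = Δ_0 - h_0(2m_0 + m_1)/6 = 55/4, c_0 = m_0/2 = 0, d_0 = (m_1 - m_0)/(6h_0) = -11/4. So S'(-1) = 55/4.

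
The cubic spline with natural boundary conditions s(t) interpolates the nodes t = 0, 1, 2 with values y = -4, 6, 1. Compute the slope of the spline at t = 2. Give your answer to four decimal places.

With σ_i denoting the second derivative at x_i, h_i = 1, 1, and Δ_i = (y_(i+1) − y_i)/h_i = 10, -5:
  1·σ_0 + 4·σ_1 + 1·σ_2 = 6(Δ_1 - Δ_0) = -90
Natural end conditions: σ_0 = σ_2 = 0.
Solving: σ_0 = 0, σ_1 = -45/2, σ_2 = 0.
On [1, 2], s'(t) = b_1 + 2c_1·(t - 1) + 3d_1·(t - 1)² with b_1 = Δ_1 - h_1(2σ_1 + σ_2)/6 = 5/2, c_1 = σ_1/2 = -45/4, d_1 = (σ_2 - σ_1)/(6h_1) = 15/4. So s'(2) = -35/4.

-8.7500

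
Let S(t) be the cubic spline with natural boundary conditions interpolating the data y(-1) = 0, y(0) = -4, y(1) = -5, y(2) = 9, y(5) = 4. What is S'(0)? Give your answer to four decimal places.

Let M_i = S''(x_i). Step sizes h_i = 1, 1, 1, 3; slopes of the chords Δ_i = (y_(i+1) - y_i)/h_i = -4, -1, 14, -5/3.
  1·M_0 + 4·M_1 + 1·M_2 = 6(Δ_1 - Δ_0) = 18
  1·M_1 + 4·M_2 + 1·M_3 = 6(Δ_2 - Δ_1) = 90
  1·M_2 + 8·M_3 + 3·M_4 = 6(Δ_3 - Δ_2) = -94
Natural end conditions: M_0 = M_4 = 0.
Forward elimination and back-substitution give M_0 = 0, M_1 = -64/29, M_2 = 778/29, M_3 = -438/29, M_4 = 0.
On [0, 1], S'(t) = b_1 + 2c_1·t + 3d_1·t² with b_1 = Δ_1 - h_1(2M_1 + M_2)/6 = -412/87, c_1 = M_1/2 = -32/29, d_1 = (M_2 - M_1)/(6h_1) = 421/87. So S'(0) = -412/87.

-4.7356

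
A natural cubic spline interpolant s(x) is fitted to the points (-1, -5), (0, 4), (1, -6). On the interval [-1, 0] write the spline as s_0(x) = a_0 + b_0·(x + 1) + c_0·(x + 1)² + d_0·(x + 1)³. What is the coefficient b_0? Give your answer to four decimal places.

Put M_i = s'' at the i-th knot. Here h = (1, 1) and Δ = (9, -10), so the interior equations h_(i-1)·M_(i-1) + 2(h_(i-1)+h_i)·M_i + h_i·M_(i+1) = 6(Δ_i − Δ_(i-1)) read
  1·M_0 + 4·M_1 + 1·M_2 = 6(Δ_1 - Δ_0) = -114
Natural end conditions: M_0 = M_2 = 0.
Forward elimination and back-substitution give M_0 = 0, M_1 = -57/2, M_2 = 0.
On [-1, 0], with s_0(x) = a_0 + b_0·(x + 1) + c_0·(x + 1)² + d_0·(x + 1)³: c_0 = M_0/2 = 0, d_0 = (M_1 - M_0)/(6h_0) = -19/4, b_0 = Δ_0 - h_0(2M_0 + M_1)/6 = 55/4.

13.7500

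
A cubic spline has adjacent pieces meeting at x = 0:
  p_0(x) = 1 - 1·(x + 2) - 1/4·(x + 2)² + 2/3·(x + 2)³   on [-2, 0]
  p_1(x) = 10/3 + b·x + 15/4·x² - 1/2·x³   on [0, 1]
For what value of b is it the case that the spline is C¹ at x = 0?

p_0'(x) = -1 - 1/2·(x + 2) + 2·(x + 2)², so p_0'(0) = 6. On the right, p_1'(0) = b, so b = 6.

6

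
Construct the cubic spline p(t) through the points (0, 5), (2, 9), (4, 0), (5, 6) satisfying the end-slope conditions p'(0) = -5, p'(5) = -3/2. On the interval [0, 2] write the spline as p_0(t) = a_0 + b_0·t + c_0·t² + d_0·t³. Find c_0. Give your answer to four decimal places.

With M_i denoting the second derivative at x_i, h_i = 2, 2, 1, and Δ_i = (y_(i+1) − y_i)/h_i = 2, -9/2, 6:
  2·M_0 + 8·M_1 + 2·M_2 = 6(Δ_1 - Δ_0) = -39
  2·M_1 + 6·M_2 + 1·M_3 = 6(Δ_2 - Δ_1) = 63
Clamped end conditions give two more equations: 2h_0·M_0 + h_0·M_1 = 6(Δ_0 - p'(0)) = 42 and h_2·M_2 + 2h_2·M_3 = 6(p'(5) - Δ_2) = -45.
Solving: M_0 = 817/46, M_1 = -334/23, M_2 = 479/23, M_3 = -757/23.
On [0, 2], with p_0(t) = a_0 + b_0·t + c_0·t² + d_0·t³: c_0 = M_0/2 = 817/92, d_0 = (M_1 - M_0)/(6h_0) = -495/184, b_0 = Δ_0 - h_0(2M_0 + M_1)/6 = -5.

8.8804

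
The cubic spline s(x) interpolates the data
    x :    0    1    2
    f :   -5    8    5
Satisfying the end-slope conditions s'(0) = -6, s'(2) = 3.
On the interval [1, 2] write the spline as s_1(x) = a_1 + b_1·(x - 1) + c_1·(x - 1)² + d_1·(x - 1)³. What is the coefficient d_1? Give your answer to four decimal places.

With M_i denoting the second derivative at x_i, h_i = 1, 1, and Δ_i = (y_(i+1) − y_i)/h_i = 13, -3:
  1·M_0 + 4·M_1 + 1·M_2 = 6(Δ_1 - Δ_0) = -96
Clamped end conditions give two more equations: 2h_0·M_0 + h_0·M_1 = 6(Δ_0 - s'(0)) = 114 and h_1·M_1 + 2h_1·M_2 = 6(s'(2) - Δ_1) = 36.
Forward elimination and back-substitution give M_0 = 171/2, M_1 = -57, M_2 = 93/2.
On [1, 2], with s_1(x) = a_1 + b_1·(x - 1) + c_1·(x - 1)² + d_1·(x - 1)³: c_1 = M_1/2 = -57/2, d_1 = (M_2 - M_1)/(6h_1) = 69/4, b_1 = Δ_1 - h_1(2M_1 + M_2)/6 = 33/4.

17.2500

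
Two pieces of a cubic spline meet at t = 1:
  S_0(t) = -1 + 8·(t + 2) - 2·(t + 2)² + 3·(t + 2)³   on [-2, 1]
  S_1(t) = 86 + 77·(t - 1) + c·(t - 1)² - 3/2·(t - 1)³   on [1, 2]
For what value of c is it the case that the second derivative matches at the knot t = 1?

25

S_0''(t) = -4 + 18·(t + 2), so S_0''(1) = 50. On the right, S_1''(1) = 2c, so c = 25.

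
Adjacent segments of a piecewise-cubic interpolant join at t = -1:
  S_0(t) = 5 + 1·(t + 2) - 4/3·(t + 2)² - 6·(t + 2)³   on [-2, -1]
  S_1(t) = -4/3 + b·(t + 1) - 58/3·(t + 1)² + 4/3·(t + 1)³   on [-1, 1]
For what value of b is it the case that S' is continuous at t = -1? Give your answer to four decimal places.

-19.6667

S_0'(t) = 1 - 8/3·(t + 2) - 18·(t + 2)², so S_0'(-1) = -59/3. On the right, S_1'(-1) = b, so b = -59/3.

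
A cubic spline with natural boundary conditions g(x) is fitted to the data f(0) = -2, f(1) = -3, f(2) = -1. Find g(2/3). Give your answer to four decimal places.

-2.9444

Let M_i = g''(x_i). Step sizes h_i = 1, 1; slopes of the chords Δ_i = (y_(i+1) - y_i)/h_i = -1, 2.
  1·M_0 + 4·M_1 + 1·M_2 = 6(Δ_1 - Δ_0) = 18
Natural end conditions: M_0 = M_2 = 0.
Solving: M_0 = 0, M_1 = 9/2, M_2 = 0.
On [0, 1], g(x) = -2 - 7/4·x + 0·x² + 3/4·x³.
With x = 2/3: g(2/3) = -53/18.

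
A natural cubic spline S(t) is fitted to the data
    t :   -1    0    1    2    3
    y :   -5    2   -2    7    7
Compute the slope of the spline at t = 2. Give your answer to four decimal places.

7.0714

Put M_i = S'' at the i-th knot. Here h = (1, 1, 1, 1) and Δ = (7, -4, 9, 0), so the interior equations h_(i-1)·M_(i-1) + 2(h_(i-1)+h_i)·M_i + h_i·M_(i+1) = 6(Δ_i − Δ_(i-1)) read
  1·M_0 + 4·M_1 + 1·M_2 = 6(Δ_1 - Δ_0) = -66
  1·M_1 + 4·M_2 + 1·M_3 = 6(Δ_2 - Δ_1) = 78
  1·M_2 + 4·M_3 + 1·M_4 = 6(Δ_3 - Δ_2) = -54
Natural end conditions: M_0 = M_4 = 0.
Hence M_0 = 0, M_1 = -339/14, M_2 = 216/7, M_3 = -297/14, M_4 = 0.
On [2, 3], S'(t) = b_3 + 2c_3·(t - 2) + 3d_3·(t - 2)² with b_3 = Δ_3 - h_3(2M_3 + M_4)/6 = 99/14, c_3 = M_3/2 = -297/28, d_3 = (M_4 - M_3)/(6h_3) = 99/28. So S'(2) = 99/14.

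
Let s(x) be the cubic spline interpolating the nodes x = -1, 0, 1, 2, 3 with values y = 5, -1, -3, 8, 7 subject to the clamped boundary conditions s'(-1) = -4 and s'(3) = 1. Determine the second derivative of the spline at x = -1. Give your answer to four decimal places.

-6.4643

Let M_i = s''(x_i). Step sizes h_i = 1, 1, 1, 1; slopes of the chords Δ_i = (y_(i+1) - y_i)/h_i = -6, -2, 11, -1.
  1·M_0 + 4·M_1 + 1·M_2 = 6(Δ_1 - Δ_0) = 24
  1·M_1 + 4·M_2 + 1·M_3 = 6(Δ_2 - Δ_1) = 78
  1·M_2 + 4·M_3 + 1·M_4 = 6(Δ_3 - Δ_2) = -72
Clamped end conditions give two more equations: 2h_0·M_0 + h_0·M_1 = 6(Δ_0 - s'(-1)) = -12 and h_3·M_3 + 2h_3·M_4 = 6(s'(3) - Δ_3) = 12.
Hence M_0 = -181/28, M_1 = 13/14, M_2 = 107/4, M_3 = -419/14, M_4 = 587/28.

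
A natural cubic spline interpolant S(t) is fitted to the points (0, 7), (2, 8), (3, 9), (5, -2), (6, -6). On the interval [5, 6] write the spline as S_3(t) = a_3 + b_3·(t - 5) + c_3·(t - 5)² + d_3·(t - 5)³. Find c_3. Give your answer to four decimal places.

2.1210

With M_i denoting the second derivative at x_i, h_i = 2, 1, 2, 1, and Δ_i = (y_(i+1) − y_i)/h_i = 1/2, 1, -11/2, -4:
  2·M_0 + 6·M_1 + 1·M_2 = 6(Δ_1 - Δ_0) = 3
  1·M_1 + 6·M_2 + 2·M_3 = 6(Δ_2 - Δ_1) = -39
  2·M_2 + 6·M_3 + 1·M_4 = 6(Δ_3 - Δ_2) = 9
Natural end conditions: M_0 = M_4 = 0.
Solving the tridiagonal system: M_0 = 0, M_1 = 58/31, M_2 = -255/31, M_3 = 263/62, M_4 = 0.
On [5, 6], with S_3(t) = a_3 + b_3·(t - 5) + c_3·(t - 5)² + d_3·(t - 5)³: c_3 = M_3/2 = 263/124, d_3 = (M_4 - M_3)/(6h_3) = -263/372, b_3 = Δ_3 - h_3(2M_3 + M_4)/6 = -1007/186.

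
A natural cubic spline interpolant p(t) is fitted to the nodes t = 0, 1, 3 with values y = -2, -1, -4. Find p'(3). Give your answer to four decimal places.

Write M_i for p''(x_i). With h_i = 1, 2 and divided differences Δ_i = 1, -3/2, the continuity of p' gives the tridiagonal system
  1·M_0 + 6·M_1 + 2·M_2 = 6(Δ_1 - Δ_0) = -15
Natural end conditions: M_0 = M_2 = 0.
Forward elimination and back-substitution give M_0 = 0, M_1 = -5/2, M_2 = 0.
On [1, 3], p'(t) = b_1 + 2c_1·(t - 1) + 3d_1·(t - 1)² with b_1 = Δ_1 - h_1(2M_1 + M_2)/6 = 1/6, c_1 = M_1/2 = -5/4, d_1 = (M_2 - M_1)/(6h_1) = 5/24. So p'(3) = -7/3.

-2.3333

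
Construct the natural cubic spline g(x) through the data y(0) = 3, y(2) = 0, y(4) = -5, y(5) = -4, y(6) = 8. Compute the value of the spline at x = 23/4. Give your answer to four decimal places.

Let M_i = g''(x_i). Step sizes h_i = 2, 2, 1, 1; slopes of the chords Δ_i = (y_(i+1) - y_i)/h_i = -3/2, -5/2, 1, 12.
  2·M_0 + 8·M_1 + 2·M_2 = 6(Δ_1 - Δ_0) = -6
  2·M_1 + 6·M_2 + 1·M_3 = 6(Δ_2 - Δ_1) = 21
  1·M_2 + 4·M_3 + 1·M_4 = 6(Δ_3 - Δ_2) = 66
Natural end conditions: M_0 = M_4 = 0.
Hence M_0 = 0, M_1 = -29/28, M_2 = 8/7, M_3 = 227/14, M_4 = 0.
On [5, 6], g(x) = -4 + 277/42·(x - 5) + 227/28·(x - 5)² - 227/84·(x - 5)³.
With (x - 5) = 3/4: g(23/4) = 7825/1792.

4.3666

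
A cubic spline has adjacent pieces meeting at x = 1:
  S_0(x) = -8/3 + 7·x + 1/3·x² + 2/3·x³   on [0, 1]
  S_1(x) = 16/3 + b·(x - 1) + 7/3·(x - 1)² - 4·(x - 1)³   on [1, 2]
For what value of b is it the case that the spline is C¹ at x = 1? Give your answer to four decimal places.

S_0'(x) = 7 + 2/3·x + 2·x², so S_0'(1) = 29/3. On the right, S_1'(1) = b, so b = 29/3.

9.6667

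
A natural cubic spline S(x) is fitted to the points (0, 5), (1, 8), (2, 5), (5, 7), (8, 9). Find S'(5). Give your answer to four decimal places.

With M_i denoting the second derivative at x_i, h_i = 1, 1, 3, 3, and Δ_i = (y_(i+1) − y_i)/h_i = 3, -3, 2/3, 2/3:
  1·M_0 + 4·M_1 + 1·M_2 = 6(Δ_1 - Δ_0) = -36
  1·M_1 + 8·M_2 + 3·M_3 = 6(Δ_2 - Δ_1) = 22
  3·M_2 + 12·M_3 + 3·M_4 = 6(Δ_3 - Δ_2) = 0
Natural end conditions: M_0 = M_4 = 0.
Forward elimination and back-substitution give M_0 = 0, M_1 = -283/28, M_2 = 31/7, M_3 = -31/28, M_4 = 0.
On [5, 8], S'(x) = b_3 + 2c_3·(x - 5) + 3d_3·(x - 5)² with b_3 = Δ_3 - h_3(2M_3 + M_4)/6 = 149/84, c_3 = M_3/2 = -31/56, d_3 = (M_4 - M_3)/(6h_3) = 31/504. So S'(5) = 149/84.

1.7738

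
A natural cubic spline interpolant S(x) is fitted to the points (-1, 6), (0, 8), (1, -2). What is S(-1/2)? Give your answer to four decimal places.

8.1250

Let m_i = S''(x_i). Step sizes h_i = 1, 1; slopes of the chords Δ_i = (y_(i+1) - y_i)/h_i = 2, -10.
  1·m_0 + 4·m_1 + 1·m_2 = 6(Δ_1 - Δ_0) = -72
Natural end conditions: m_0 = m_2 = 0.
Forward elimination and back-substitution give m_0 = 0, m_1 = -18, m_2 = 0.
On [-1, 0], S(x) = 6 + 5·(x + 1) + 0·(x + 1)² - 3·(x + 1)³.
With (x + 1) = 1/2: S(-1/2) = 65/8.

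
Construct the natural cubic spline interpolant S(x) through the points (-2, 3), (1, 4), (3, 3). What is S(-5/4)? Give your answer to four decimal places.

3.4258

Put m_i = S'' at the i-th knot. Here h = (3, 2) and Δ = (1/3, -1/2), so the interior equations h_(i-1)·m_(i-1) + 2(h_(i-1)+h_i)·m_i + h_i·m_(i+1) = 6(Δ_i − Δ_(i-1)) read
  3·m_0 + 10·m_1 + 2·m_2 = 6(Δ_1 - Δ_0) = -5
Natural end conditions: m_0 = m_2 = 0.
Forward elimination and back-substitution give m_0 = 0, m_1 = -1/2, m_2 = 0.
On [-2, 1], S(x) = 3 + 7/12·(x + 2) + 0·(x + 2)² - 1/36·(x + 2)³.
With (x + 2) = 3/4: S(-5/4) = 877/256.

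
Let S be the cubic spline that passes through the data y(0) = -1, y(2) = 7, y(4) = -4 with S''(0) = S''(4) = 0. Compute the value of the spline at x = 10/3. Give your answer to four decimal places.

Write σ_i for S''(x_i). With h_i = 2, 2 and divided differences Δ_i = 4, -11/2, the continuity of S' gives the tridiagonal system
  2·σ_0 + 8·σ_1 + 2·σ_2 = 6(Δ_1 - Δ_0) = -57
Natural end conditions: σ_0 = σ_2 = 0.
Solving the tridiagonal system: σ_0 = 0, σ_1 = -57/8, σ_2 = 0.
On [2, 4], S(x) = 7 - 3/4·(x - 2) - 57/16·(x - 2)² + 19/32·(x - 2)³.
With (x - 2) = 4/3: S(10/3) = 29/27.

1.0741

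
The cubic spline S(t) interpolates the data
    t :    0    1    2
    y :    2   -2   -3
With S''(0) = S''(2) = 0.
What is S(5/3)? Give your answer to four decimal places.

-2.8889

Let M_i = S''(x_i). Step sizes h_i = 1, 1; slopes of the chords Δ_i = (y_(i+1) - y_i)/h_i = -4, -1.
  1·M_0 + 4·M_1 + 1·M_2 = 6(Δ_1 - Δ_0) = 18
Natural end conditions: M_0 = M_2 = 0.
Solving: M_0 = 0, M_1 = 9/2, M_2 = 0.
On [1, 2], S(t) = -2 - 5/2·(t - 1) + 9/4·(t - 1)² - 3/4·(t - 1)³.
With (t - 1) = 2/3: S(5/3) = -26/9.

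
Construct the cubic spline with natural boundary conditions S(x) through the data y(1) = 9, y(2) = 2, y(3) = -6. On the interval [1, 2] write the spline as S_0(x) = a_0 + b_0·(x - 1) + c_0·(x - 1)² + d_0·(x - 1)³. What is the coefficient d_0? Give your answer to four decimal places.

With M_i denoting the second derivative at x_i, h_i = 1, 1, and Δ_i = (y_(i+1) − y_i)/h_i = -7, -8:
  1·M_0 + 4·M_1 + 1·M_2 = 6(Δ_1 - Δ_0) = -6
Natural end conditions: M_0 = M_2 = 0.
Solving the tridiagonal system: M_0 = 0, M_1 = -3/2, M_2 = 0.
On [1, 2], with S_0(x) = a_0 + b_0·(x - 1) + c_0·(x - 1)² + d_0·(x - 1)³: c_0 = M_0/2 = 0, d_0 = (M_1 - M_0)/(6h_0) = -1/4, b_0 = Δ_0 - h_0(2M_0 + M_1)/6 = -27/4.

-0.2500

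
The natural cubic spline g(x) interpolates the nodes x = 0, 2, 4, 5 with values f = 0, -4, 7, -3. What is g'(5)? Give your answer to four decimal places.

With σ_i denoting the second derivative at x_i, h_i = 2, 2, 1, and Δ_i = (y_(i+1) − y_i)/h_i = -2, 11/2, -10:
  2·σ_0 + 8·σ_1 + 2·σ_2 = 6(Δ_1 - Δ_0) = 45
  2·σ_1 + 6·σ_2 + 1·σ_3 = 6(Δ_2 - Δ_1) = -93
Natural end conditions: σ_0 = σ_3 = 0.
Solving: σ_0 = 0, σ_1 = 114/11, σ_2 = -417/22, σ_3 = 0.
On [4, 5], g'(x) = b_2 + 2c_2·(x - 4) + 3d_2·(x - 4)² with b_2 = Δ_2 - h_2(2σ_2 + σ_3)/6 = -81/22, c_2 = σ_2/2 = -417/44, d_2 = (σ_3 - σ_2)/(6h_2) = 139/44. So g'(5) = -579/44.

-13.1591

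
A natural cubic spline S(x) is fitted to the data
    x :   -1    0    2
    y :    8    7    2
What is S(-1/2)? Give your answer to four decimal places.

Put M_i = S'' at the i-th knot. Here h = (1, 2) and Δ = (-1, -5/2), so the interior equations h_(i-1)·M_(i-1) + 2(h_(i-1)+h_i)·M_i + h_i·M_(i+1) = 6(Δ_i − Δ_(i-1)) read
  1·M_0 + 6·M_1 + 2·M_2 = 6(Δ_1 - Δ_0) = -9
Natural end conditions: M_0 = M_2 = 0.
Solving the tridiagonal system: M_0 = 0, M_1 = -3/2, M_2 = 0.
On [-1, 0], S(x) = 8 - 3/4·(x + 1) + 0·(x + 1)² - 1/4·(x + 1)³.
With (x + 1) = 1/2: S(-1/2) = 243/32.

7.5938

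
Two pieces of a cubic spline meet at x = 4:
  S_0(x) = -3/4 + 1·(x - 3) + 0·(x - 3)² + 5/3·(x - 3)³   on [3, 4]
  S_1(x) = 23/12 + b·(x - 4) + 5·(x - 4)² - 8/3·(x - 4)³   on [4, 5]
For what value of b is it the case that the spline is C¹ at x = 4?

S_0'(x) = 1 + 0·(x - 3) + 5·(x - 3)², so S_0'(4) = 6. On the right, S_1'(4) = b, so b = 6.

6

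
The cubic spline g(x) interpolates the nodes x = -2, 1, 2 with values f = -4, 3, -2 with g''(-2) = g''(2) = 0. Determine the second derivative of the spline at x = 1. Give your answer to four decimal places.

-5.5000

With m_i denoting the second derivative at x_i, h_i = 3, 1, and Δ_i = (y_(i+1) − y_i)/h_i = 7/3, -5:
  3·m_0 + 8·m_1 + 1·m_2 = 6(Δ_1 - Δ_0) = -44
Natural end conditions: m_0 = m_2 = 0.
Forward elimination and back-substitution give m_0 = 0, m_1 = -11/2, m_2 = 0.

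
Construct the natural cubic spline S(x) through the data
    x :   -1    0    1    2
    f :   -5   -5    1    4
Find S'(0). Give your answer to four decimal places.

With M_i denoting the second derivative at x_i, h_i = 1, 1, 1, and Δ_i = (y_(i+1) − y_i)/h_i = 0, 6, 3:
  1·M_0 + 4·M_1 + 1·M_2 = 6(Δ_1 - Δ_0) = 36
  1·M_1 + 4·M_2 + 1·M_3 = 6(Δ_2 - Δ_1) = -18
Natural end conditions: M_0 = M_3 = 0.
Hence M_0 = 0, M_1 = 54/5, M_2 = -36/5, M_3 = 0.
On [0, 1], S'(x) = b_1 + 2c_1·x + 3d_1·x² with b_1 = Δ_1 - h_1(2M_1 + M_2)/6 = 18/5, c_1 = M_1/2 = 27/5, d_1 = (M_2 - M_1)/(6h_1) = -3. So S'(0) = 18/5.

3.6000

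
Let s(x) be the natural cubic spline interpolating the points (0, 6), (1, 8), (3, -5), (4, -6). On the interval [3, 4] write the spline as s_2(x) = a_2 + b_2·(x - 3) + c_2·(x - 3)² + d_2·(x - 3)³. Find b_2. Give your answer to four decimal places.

Put m_i = s'' at the i-th knot. Here h = (1, 2, 1) and Δ = (2, -13/2, -1), so the interior equations h_(i-1)·m_(i-1) + 2(h_(i-1)+h_i)·m_i + h_i·m_(i+1) = 6(Δ_i − Δ_(i-1)) read
  1·m_0 + 6·m_1 + 2·m_2 = 6(Δ_1 - Δ_0) = -51
  2·m_1 + 6·m_2 + 1·m_3 = 6(Δ_2 - Δ_1) = 33
Natural end conditions: m_0 = m_3 = 0.
Solving the tridiagonal system: m_0 = 0, m_1 = -93/8, m_2 = 75/8, m_3 = 0.
On [3, 4], with s_2(x) = a_2 + b_2·(x - 3) + c_2·(x - 3)² + d_2·(x - 3)³: c_2 = m_2/2 = 75/16, d_2 = (m_3 - m_2)/(6h_2) = -25/16, b_2 = Δ_2 - h_2(2m_2 + m_3)/6 = -33/8.

-4.1250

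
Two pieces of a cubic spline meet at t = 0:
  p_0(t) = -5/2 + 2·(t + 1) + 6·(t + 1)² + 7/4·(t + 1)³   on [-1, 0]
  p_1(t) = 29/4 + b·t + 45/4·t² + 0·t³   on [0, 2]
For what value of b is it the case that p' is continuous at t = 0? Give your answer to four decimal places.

19.2500

p_0'(t) = 2 + 12·(t + 1) + 21/4·(t + 1)², so p_0'(0) = 77/4. On the right, p_1'(0) = b, so b = 77/4.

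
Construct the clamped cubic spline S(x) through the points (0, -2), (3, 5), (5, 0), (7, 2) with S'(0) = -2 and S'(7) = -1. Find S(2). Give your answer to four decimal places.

Put σ_i = S'' at the i-th knot. Here h = (3, 2, 2) and Δ = (7/3, -5/2, 1), so the interior equations h_(i-1)·σ_(i-1) + 2(h_(i-1)+h_i)·σ_i + h_i·σ_(i+1) = 6(Δ_i − Δ_(i-1)) read
  3·σ_0 + 10·σ_1 + 2·σ_2 = 6(Δ_1 - Δ_0) = -29
  2·σ_1 + 8·σ_2 + 2·σ_3 = 6(Δ_2 - Δ_1) = 21
Clamped end conditions give two more equations: 2h_0·σ_0 + h_0·σ_1 = 6(Δ_0 - S'(0)) = 26 and h_2·σ_2 + 2h_2·σ_3 = 6(S'(7) - Δ_2) = -12.
Forward elimination and back-substitution give σ_0 = 829/111, σ_1 = -232/37, σ_2 = 209/37, σ_3 = -431/74.
On [0, 3], S(x) = -2 - 2·x + 829/222·x² - 1525/1998·x³.
With x = 2: S(2) = 2828/999.

2.8308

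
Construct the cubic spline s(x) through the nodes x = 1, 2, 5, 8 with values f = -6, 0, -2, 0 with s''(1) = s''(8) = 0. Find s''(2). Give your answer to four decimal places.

With m_i denoting the second derivative at x_i, h_i = 1, 3, 3, and Δ_i = (y_(i+1) − y_i)/h_i = 6, -2/3, 2/3:
  1·m_0 + 8·m_1 + 3·m_2 = 6(Δ_1 - Δ_0) = -40
  3·m_1 + 12·m_2 + 3·m_3 = 6(Δ_2 - Δ_1) = 8
Natural end conditions: m_0 = m_3 = 0.
Hence m_0 = 0, m_1 = -168/29, m_2 = 184/87, m_3 = 0.

-5.7931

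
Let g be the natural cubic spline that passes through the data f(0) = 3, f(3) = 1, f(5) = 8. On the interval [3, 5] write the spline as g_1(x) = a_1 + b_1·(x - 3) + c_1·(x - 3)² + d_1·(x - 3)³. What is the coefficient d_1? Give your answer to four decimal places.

Put m_i = g'' at the i-th knot. Here h = (3, 2) and Δ = (-2/3, 7/2), so the interior equations h_(i-1)·m_(i-1) + 2(h_(i-1)+h_i)·m_i + h_i·m_(i+1) = 6(Δ_i − Δ_(i-1)) read
  3·m_0 + 10·m_1 + 2·m_2 = 6(Δ_1 - Δ_0) = 25
Natural end conditions: m_0 = m_2 = 0.
Hence m_0 = 0, m_1 = 5/2, m_2 = 0.
On [3, 5], with g_1(x) = a_1 + b_1·(x - 3) + c_1·(x - 3)² + d_1·(x - 3)³: c_1 = m_1/2 = 5/4, d_1 = (m_2 - m_1)/(6h_1) = -5/24, b_1 = Δ_1 - h_1(2m_1 + m_2)/6 = 11/6.

-0.2083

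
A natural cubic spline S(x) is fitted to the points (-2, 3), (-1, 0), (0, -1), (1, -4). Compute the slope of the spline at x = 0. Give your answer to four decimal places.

Let M_i = S''(x_i). Step sizes h_i = 1, 1, 1; slopes of the chords Δ_i = (y_(i+1) - y_i)/h_i = -3, -1, -3.
  1·M_0 + 4·M_1 + 1·M_2 = 6(Δ_1 - Δ_0) = 12
  1·M_1 + 4·M_2 + 1·M_3 = 6(Δ_2 - Δ_1) = -12
Natural end conditions: M_0 = M_3 = 0.
Hence M_0 = 0, M_1 = 4, M_2 = -4, M_3 = 0.
On [0, 1], S'(x) = b_2 + 2c_2·x + 3d_2·x² with b_2 = Δ_2 - h_2(2M_2 + M_3)/6 = -5/3, c_2 = M_2/2 = -2, d_2 = (M_3 - M_2)/(6h_2) = 2/3. So S'(0) = -5/3.

-1.6667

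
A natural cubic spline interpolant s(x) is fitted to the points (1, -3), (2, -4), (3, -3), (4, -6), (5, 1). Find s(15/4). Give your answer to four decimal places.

-5.7656

Let σ_i = s''(x_i). Step sizes h_i = 1, 1, 1, 1; slopes of the chords Δ_i = (y_(i+1) - y_i)/h_i = -1, 1, -3, 7.
  1·σ_0 + 4·σ_1 + 1·σ_2 = 6(Δ_1 - Δ_0) = 12
  1·σ_1 + 4·σ_2 + 1·σ_3 = 6(Δ_2 - Δ_1) = -24
  1·σ_2 + 4·σ_3 + 1·σ_4 = 6(Δ_3 - Δ_2) = 60
Natural end conditions: σ_0 = σ_4 = 0.
Solving: σ_0 = 0, σ_1 = 6, σ_2 = -12, σ_3 = 18, σ_4 = 0.
On [3, 4], s(x) = -3 - 2·(x - 3) - 6·(x - 3)² + 5·(x - 3)³.
With (x - 3) = 3/4: s(15/4) = -369/64.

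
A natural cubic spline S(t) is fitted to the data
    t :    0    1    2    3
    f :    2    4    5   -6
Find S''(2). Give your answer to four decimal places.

Put m_i = S'' at the i-th knot. Here h = (1, 1, 1) and Δ = (2, 1, -11), so the interior equations h_(i-1)·m_(i-1) + 2(h_(i-1)+h_i)·m_i + h_i·m_(i+1) = 6(Δ_i − Δ_(i-1)) read
  1·m_0 + 4·m_1 + 1·m_2 = 6(Δ_1 - Δ_0) = -6
  1·m_1 + 4·m_2 + 1·m_3 = 6(Δ_2 - Δ_1) = -72
Natural end conditions: m_0 = m_3 = 0.
Forward elimination and back-substitution give m_0 = 0, m_1 = 16/5, m_2 = -94/5, m_3 = 0.

-18.8000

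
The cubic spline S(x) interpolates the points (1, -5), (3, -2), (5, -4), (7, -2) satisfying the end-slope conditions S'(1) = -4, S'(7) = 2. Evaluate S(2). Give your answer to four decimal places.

-4.9000

Let σ_i = S''(x_i). Step sizes h_i = 2, 2, 2; slopes of the chords Δ_i = (y_(i+1) - y_i)/h_i = 3/2, -1, 1.
  2·σ_0 + 8·σ_1 + 2·σ_2 = 6(Δ_1 - Δ_0) = -15
  2·σ_1 + 8·σ_2 + 2·σ_3 = 6(Δ_2 - Δ_1) = 12
Clamped end conditions give two more equations: 2h_0·σ_0 + h_0·σ_1 = 6(Δ_0 - S'(1)) = 33 and h_2·σ_2 + 2h_2·σ_3 = 6(S'(7) - Δ_2) = 6.
Solving: σ_0 = 109/10, σ_1 = -53/10, σ_2 = 14/5, σ_3 = 1/10.
On [1, 3], S(x) = -5 - 4·(x - 1) + 109/20·(x - 1)² - 27/20·(x - 1)³.
With (x - 1) = 1: S(2) = -49/10.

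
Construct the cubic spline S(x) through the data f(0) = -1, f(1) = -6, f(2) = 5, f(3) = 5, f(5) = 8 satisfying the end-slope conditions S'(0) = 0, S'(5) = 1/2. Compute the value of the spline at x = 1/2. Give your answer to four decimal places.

Write M_i for S''(x_i). With h_i = 1, 1, 1, 2 and divided differences Δ_i = -5, 11, 0, 3/2, the continuity of S' gives the tridiagonal system
  1·M_0 + 4·M_1 + 1·M_2 = 6(Δ_1 - Δ_0) = 96
  1·M_1 + 4·M_2 + 1·M_3 = 6(Δ_2 - Δ_1) = -66
  1·M_2 + 6·M_3 + 2·M_4 = 6(Δ_3 - Δ_2) = 9
Clamped end conditions give two more equations: 2h_0·M_0 + h_0·M_1 = 6(Δ_0 - S'(0)) = -30 and h_3·M_3 + 2h_3·M_4 = 6(S'(5) - Δ_3) = -6.
Solving: M_0 = -1432/41, M_1 = 1634/41, M_2 = -1168/41, M_3 = 332/41, M_4 = -455/82.
On [0, 1], S(x) = -1 + 0·x - 716/41·x² + 511/41·x³.
With x = 1/2: S(1/2) = -1249/328.

-3.8079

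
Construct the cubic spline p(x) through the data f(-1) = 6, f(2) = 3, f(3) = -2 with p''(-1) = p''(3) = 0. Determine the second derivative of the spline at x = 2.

Write M_i for p''(x_i). With h_i = 3, 1 and divided differences Δ_i = -1, -5, the continuity of p' gives the tridiagonal system
  3·M_0 + 8·M_1 + 1·M_2 = 6(Δ_1 - Δ_0) = -24
Natural end conditions: M_0 = M_2 = 0.
Hence M_0 = 0, M_1 = -3, M_2 = 0.

-3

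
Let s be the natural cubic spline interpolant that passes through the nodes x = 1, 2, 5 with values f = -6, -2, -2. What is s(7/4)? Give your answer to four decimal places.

-2.8359

Let M_i = s''(x_i). Step sizes h_i = 1, 3; slopes of the chords Δ_i = (y_(i+1) - y_i)/h_i = 4, 0.
  1·M_0 + 8·M_1 + 3·M_2 = 6(Δ_1 - Δ_0) = -24
Natural end conditions: M_0 = M_2 = 0.
Solving: M_0 = 0, M_1 = -3, M_2 = 0.
On [1, 2], s(x) = -6 + 9/2·(x - 1) + 0·(x - 1)² - 1/2·(x - 1)³.
With (x - 1) = 3/4: s(7/4) = -363/128.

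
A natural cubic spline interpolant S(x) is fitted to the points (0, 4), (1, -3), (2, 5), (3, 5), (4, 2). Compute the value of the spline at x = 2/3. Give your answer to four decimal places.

Let M_i = S''(x_i). Step sizes h_i = 1, 1, 1, 1; slopes of the chords Δ_i = (y_(i+1) - y_i)/h_i = -7, 8, 0, -3.
  1·M_0 + 4·M_1 + 1·M_2 = 6(Δ_1 - Δ_0) = 90
  1·M_1 + 4·M_2 + 1·M_3 = 6(Δ_2 - Δ_1) = -48
  1·M_2 + 4·M_3 + 1·M_4 = 6(Δ_3 - Δ_2) = -18
Natural end conditions: M_0 = M_4 = 0.
Hence M_0 = 0, M_1 = 381/14, M_2 = -132/7, M_3 = 3/14, M_4 = 0.
On [0, 1], S(x) = 4 - 323/28·x + 0·x² + 127/28·x³.
With x = 2/3: S(2/3) = -887/378.

-2.3466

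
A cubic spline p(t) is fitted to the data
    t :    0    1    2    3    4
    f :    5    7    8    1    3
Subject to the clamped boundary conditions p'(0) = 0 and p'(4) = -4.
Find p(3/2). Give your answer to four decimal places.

8.5625

Put M_i = p'' at the i-th knot. Here h = (1, 1, 1, 1) and Δ = (2, 1, -7, 2), so the interior equations h_(i-1)·M_(i-1) + 2(h_(i-1)+h_i)·M_i + h_i·M_(i+1) = 6(Δ_i − Δ_(i-1)) read
  1·M_0 + 4·M_1 + 1·M_2 = 6(Δ_1 - Δ_0) = -6
  1·M_1 + 4·M_2 + 1·M_3 = 6(Δ_2 - Δ_1) = -48
  1·M_2 + 4·M_3 + 1·M_4 = 6(Δ_3 - Δ_2) = 54
Clamped end conditions give two more equations: 2h_0·M_0 + h_0·M_1 = 6(Δ_0 - p'(0)) = 12 and h_3·M_3 + 2h_3·M_4 = 6(p'(4) - Δ_3) = -36.
Solving: M_0 = 5, M_1 = 2, M_2 = -19, M_3 = 26, M_4 = -31.
On [1, 2], p(t) = 7 + 7/2·(t - 1) + 1·(t - 1)² - 7/2·(t - 1)³.
With (t - 1) = 1/2: p(3/2) = 137/16.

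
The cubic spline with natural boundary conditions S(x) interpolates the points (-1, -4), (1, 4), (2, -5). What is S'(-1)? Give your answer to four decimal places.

Put m_i = S'' at the i-th knot. Here h = (2, 1) and Δ = (4, -9), so the interior equations h_(i-1)·m_(i-1) + 2(h_(i-1)+h_i)·m_i + h_i·m_(i+1) = 6(Δ_i − Δ_(i-1)) read
  2·m_0 + 6·m_1 + 1·m_2 = 6(Δ_1 - Δ_0) = -78
Natural end conditions: m_0 = m_2 = 0.
Solving: m_0 = 0, m_1 = -13, m_2 = 0.
On [-1, 1], S'(x) = b_0 + 2c_0·(x + 1) + 3d_0·(x + 1)² with b_0 = Δ_0 - h_0(2m_0 + m_1)/6 = 25/3, c_0 = m_0/2 = 0, d_0 = (m_1 - m_0)/(6h_0) = -13/12. So S'(-1) = 25/3.

8.3333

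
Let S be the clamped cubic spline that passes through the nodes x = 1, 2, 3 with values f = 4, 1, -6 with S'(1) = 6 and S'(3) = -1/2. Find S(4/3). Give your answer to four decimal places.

With m_i denoting the second derivative at x_i, h_i = 1, 1, and Δ_i = (y_(i+1) − y_i)/h_i = -3, -7:
  1·m_0 + 4·m_1 + 1·m_2 = 6(Δ_1 - Δ_0) = -24
Clamped end conditions give two more equations: 2h_0·m_0 + h_0·m_1 = 6(Δ_0 - S'(1)) = -54 and h_1·m_1 + 2h_1·m_2 = 6(S'(3) - Δ_1) = 39.
Solving the tridiagonal system: m_0 = -97/4, m_1 = -11/2, m_2 = 89/4.
On [1, 2], S(x) = 4 + 6·(x - 1) - 97/8·(x - 1)² + 25/8·(x - 1)³.
With (x - 1) = 1/3: S(4/3) = 515/108.

4.7685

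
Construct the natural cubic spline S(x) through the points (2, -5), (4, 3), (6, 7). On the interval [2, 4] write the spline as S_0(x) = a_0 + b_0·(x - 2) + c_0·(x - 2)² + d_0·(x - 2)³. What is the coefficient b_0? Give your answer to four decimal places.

Put m_i = S'' at the i-th knot. Here h = (2, 2) and Δ = (4, 2), so the interior equations h_(i-1)·m_(i-1) + 2(h_(i-1)+h_i)·m_i + h_i·m_(i+1) = 6(Δ_i − Δ_(i-1)) read
  2·m_0 + 8·m_1 + 2·m_2 = 6(Δ_1 - Δ_0) = -12
Natural end conditions: m_0 = m_2 = 0.
Forward elimination and back-substitution give m_0 = 0, m_1 = -3/2, m_2 = 0.
On [2, 4], with S_0(x) = a_0 + b_0·(x - 2) + c_0·(x - 2)² + d_0·(x - 2)³: c_0 = m_0/2 = 0, d_0 = (m_1 - m_0)/(6h_0) = -1/8, b_0 = Δ_0 - h_0(2m_0 + m_1)/6 = 9/2.

4.5000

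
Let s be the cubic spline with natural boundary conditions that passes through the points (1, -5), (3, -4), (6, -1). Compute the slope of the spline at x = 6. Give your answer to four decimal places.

1.1500

Put M_i = s'' at the i-th knot. Here h = (2, 3) and Δ = (1/2, 1), so the interior equations h_(i-1)·M_(i-1) + 2(h_(i-1)+h_i)·M_i + h_i·M_(i+1) = 6(Δ_i − Δ_(i-1)) read
  2·M_0 + 10·M_1 + 3·M_2 = 6(Δ_1 - Δ_0) = 3
Natural end conditions: M_0 = M_2 = 0.
Solving the tridiagonal system: M_0 = 0, M_1 = 3/10, M_2 = 0.
On [3, 6], s'(x) = b_1 + 2c_1·(x - 3) + 3d_1·(x - 3)² with b_1 = Δ_1 - h_1(2M_1 + M_2)/6 = 7/10, c_1 = M_1/2 = 3/20, d_1 = (M_2 - M_1)/(6h_1) = -1/60. So s'(6) = 23/20.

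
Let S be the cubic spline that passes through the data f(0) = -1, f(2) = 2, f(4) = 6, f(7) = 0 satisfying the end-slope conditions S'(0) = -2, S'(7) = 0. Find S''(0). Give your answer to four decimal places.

5.2838

Let M_i = S''(x_i). Step sizes h_i = 2, 2, 3; slopes of the chords Δ_i = (y_(i+1) - y_i)/h_i = 3/2, 2, -2.
  2·M_0 + 8·M_1 + 2·M_2 = 6(Δ_1 - Δ_0) = 3
  2·M_1 + 10·M_2 + 3·M_3 = 6(Δ_2 - Δ_1) = -24
Clamped end conditions give two more equations: 2h_0·M_0 + h_0·M_1 = 6(Δ_0 - S'(0)) = 21 and h_2·M_2 + 2h_2·M_3 = 6(S'(7) - Δ_2) = 12.
Solving the tridiagonal system: M_0 = 391/74, M_1 = -5/74, M_2 = -130/37, M_3 = 139/37.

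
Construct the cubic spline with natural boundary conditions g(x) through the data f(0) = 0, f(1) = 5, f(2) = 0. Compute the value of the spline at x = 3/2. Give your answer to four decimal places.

3.4375

Put m_i = g'' at the i-th knot. Here h = (1, 1) and Δ = (5, -5), so the interior equations h_(i-1)·m_(i-1) + 2(h_(i-1)+h_i)·m_i + h_i·m_(i+1) = 6(Δ_i − Δ_(i-1)) read
  1·m_0 + 4·m_1 + 1·m_2 = 6(Δ_1 - Δ_0) = -60
Natural end conditions: m_0 = m_2 = 0.
Solving: m_0 = 0, m_1 = -15, m_2 = 0.
On [1, 2], g(x) = 5 + 0·(x - 1) - 15/2·(x - 1)² + 5/2·(x - 1)³.
With (x - 1) = 1/2: g(3/2) = 55/16.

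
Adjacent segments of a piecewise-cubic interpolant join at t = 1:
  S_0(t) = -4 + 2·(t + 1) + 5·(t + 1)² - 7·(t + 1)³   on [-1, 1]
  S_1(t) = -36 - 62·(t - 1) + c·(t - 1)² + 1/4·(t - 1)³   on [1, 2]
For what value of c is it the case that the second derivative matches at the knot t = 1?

-37

S_0''(t) = 10 - 42·(t + 1), so S_0''(1) = -74. On the right, S_1''(1) = 2c, so c = -37.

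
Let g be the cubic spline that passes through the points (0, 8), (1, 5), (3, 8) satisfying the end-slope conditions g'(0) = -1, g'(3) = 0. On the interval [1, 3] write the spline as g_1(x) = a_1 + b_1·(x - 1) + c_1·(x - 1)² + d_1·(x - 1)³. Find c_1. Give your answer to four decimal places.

4.1667

Write M_i for g''(x_i). With h_i = 1, 2 and divided differences Δ_i = -3, 3/2, the continuity of g' gives the tridiagonal system
  1·M_0 + 6·M_1 + 2·M_2 = 6(Δ_1 - Δ_0) = 27
Clamped end conditions give two more equations: 2h_0·M_0 + h_0·M_1 = 6(Δ_0 - g'(0)) = -12 and h_1·M_1 + 2h_1·M_2 = 6(g'(3) - Δ_1) = -9.
Hence M_0 = -61/6, M_1 = 25/3, M_2 = -77/12.
On [1, 3], with g_1(x) = a_1 + b_1·(x - 1) + c_1·(x - 1)² + d_1·(x - 1)³: c_1 = M_1/2 = 25/6, d_1 = (M_2 - M_1)/(6h_1) = -59/48, b_1 = Δ_1 - h_1(2M_1 + M_2)/6 = -23/12.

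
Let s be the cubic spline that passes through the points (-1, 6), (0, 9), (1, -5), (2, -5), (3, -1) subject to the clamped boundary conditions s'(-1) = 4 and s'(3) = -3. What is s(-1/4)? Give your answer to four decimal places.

9.6529

Let m_i = s''(x_i). Step sizes h_i = 1, 1, 1, 1; slopes of the chords Δ_i = (y_(i+1) - y_i)/h_i = 3, -14, 0, 4.
  1·m_0 + 4·m_1 + 1·m_2 = 6(Δ_1 - Δ_0) = -102
  1·m_1 + 4·m_2 + 1·m_3 = 6(Δ_2 - Δ_1) = 84
  1·m_2 + 4·m_3 + 1·m_4 = 6(Δ_3 - Δ_2) = 24
Clamped end conditions give two more equations: 2h_0·m_0 + h_0·m_1 = 6(Δ_0 - s'(-1)) = -6 and h_3·m_3 + 2h_3·m_4 = 6(s'(3) - Δ_3) = -42.
Solving the tridiagonal system: m_0 = 107/7, m_1 = -256/7, m_2 = 29, m_3 = 32/7, m_4 = -163/7.
On [-1, 0], s(x) = 6 + 4·(x + 1) + 107/14·(x + 1)² - 121/14·(x + 1)³.
With (x + 1) = 3/4: s(-1/4) = 8649/896.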